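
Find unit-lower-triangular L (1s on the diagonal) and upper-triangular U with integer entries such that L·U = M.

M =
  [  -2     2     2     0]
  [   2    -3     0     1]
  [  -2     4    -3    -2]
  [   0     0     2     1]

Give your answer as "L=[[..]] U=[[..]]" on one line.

L=[[1,0,0,0],[-1,1,0,0],[1,-2,1,0],[0,0,-2,1]] U=[[-2,2,2,0],[0,-1,2,1],[0,0,-1,0],[0,0,0,1]]

  row1 -= -1·row0 → [0,-1,2,1]
  row2 -= 1·row0 → [0,2,-5,-2]
  row3 -= 0·row0 → [0,0,2,1]
  row2 -= -2·row1 → [0,0,-1,0]
  row3 -= 0·row1 → [0,0,2,1]
  row3 -= -2·row2 → [0,0,0,1]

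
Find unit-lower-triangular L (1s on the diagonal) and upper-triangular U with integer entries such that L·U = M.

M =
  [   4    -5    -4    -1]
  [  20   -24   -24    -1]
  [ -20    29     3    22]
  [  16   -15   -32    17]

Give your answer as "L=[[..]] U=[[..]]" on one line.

L=[[1,0,0,0],[5,1,0,0],[-5,4,1,0],[4,5,-4,1]] U=[[4,-5,-4,-1],[0,1,-4,4],[0,0,-1,1],[0,0,0,5]]

  R1 -= 5·R0 → [0,1,-4,4]
  R2 -= -5·R0 → [0,4,-17,17]
  R3 -= 4·R0 → [0,5,-16,21]
  R2 -= 4·R1 → [0,0,-1,1]
  R3 -= 5·R1 → [0,0,4,1]
  R3 -= -4·R2 → [0,0,0,5]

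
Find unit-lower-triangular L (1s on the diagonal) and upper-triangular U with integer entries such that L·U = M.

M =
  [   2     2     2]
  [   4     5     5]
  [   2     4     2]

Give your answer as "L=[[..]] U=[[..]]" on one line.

  r1 -= 2·r0 → [0,1,1]
  r2 -= 1·r0 → [0,2,0]
  r2 -= 2·r1 → [0,0,-2]

L=[[1,0,0],[2,1,0],[1,2,1]] U=[[2,2,2],[0,1,1],[0,0,-2]]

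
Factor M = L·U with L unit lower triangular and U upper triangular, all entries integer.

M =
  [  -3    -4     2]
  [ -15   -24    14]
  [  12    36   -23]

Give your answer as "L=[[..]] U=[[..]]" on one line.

  R1 -= 5·R0 → [0,-4,4]
  R2 -= -4·R0 → [0,20,-15]
  R2 -= -5·R1 → [0,0,5]

L=[[1,0,0],[5,1,0],[-4,-5,1]] U=[[-3,-4,2],[0,-4,4],[0,0,5]]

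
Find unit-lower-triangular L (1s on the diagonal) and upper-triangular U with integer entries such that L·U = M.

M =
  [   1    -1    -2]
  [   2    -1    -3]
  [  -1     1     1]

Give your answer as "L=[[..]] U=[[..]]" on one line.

  row1 -= 2·row0 → [0,1,1]
  row2 -= -1·row0 → [0,0,-1]
  row2 -= 0·row1 → [0,0,-1]

L=[[1,0,0],[2,1,0],[-1,0,1]] U=[[1,-1,-2],[0,1,1],[0,0,-1]]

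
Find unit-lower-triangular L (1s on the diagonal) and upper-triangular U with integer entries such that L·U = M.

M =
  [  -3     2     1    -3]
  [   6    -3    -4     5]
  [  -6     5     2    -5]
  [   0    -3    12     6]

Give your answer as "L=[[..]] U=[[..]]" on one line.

  row1 -= -2·row0 → [0,1,-2,-1]
  row2 -= 2·row0 → [0,1,0,1]
  row3 -= 0·row0 → [0,-3,12,6]
  row2 -= 1·row1 → [0,0,2,2]
  row3 -= -3·row1 → [0,0,6,3]
  row3 -= 3·row2 → [0,0,0,-3]

L=[[1,0,0,0],[-2,1,0,0],[2,1,1,0],[0,-3,3,1]] U=[[-3,2,1,-3],[0,1,-2,-1],[0,0,2,2],[0,0,0,-3]]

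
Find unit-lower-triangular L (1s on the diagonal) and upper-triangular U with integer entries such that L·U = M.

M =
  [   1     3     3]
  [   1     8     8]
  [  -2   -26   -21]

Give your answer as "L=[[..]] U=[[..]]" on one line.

L=[[1,0,0],[1,1,0],[-2,-4,1]] U=[[1,3,3],[0,5,5],[0,0,5]]

  R1 -= 1·R0 → [0,5,5]
  R2 -= -2·R0 → [0,-20,-15]
  R2 -= -4·R1 → [0,0,5]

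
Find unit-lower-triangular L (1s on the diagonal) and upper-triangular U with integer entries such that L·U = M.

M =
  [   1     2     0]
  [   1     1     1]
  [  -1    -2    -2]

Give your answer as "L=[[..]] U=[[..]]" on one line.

L=[[1,0,0],[1,1,0],[-1,0,1]] U=[[1,2,0],[0,-1,1],[0,0,-2]]

  row1 -= 1·row0 → [0,-1,1]
  row2 -= -1·row0 → [0,0,-2]
  row2 -= 0·row1 → [0,0,-2]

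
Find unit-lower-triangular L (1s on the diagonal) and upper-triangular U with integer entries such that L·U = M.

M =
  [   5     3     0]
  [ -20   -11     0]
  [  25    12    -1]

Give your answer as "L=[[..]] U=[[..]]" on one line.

L=[[1,0,0],[-4,1,0],[5,-3,1]] U=[[5,3,0],[0,1,0],[0,0,-1]]

  r1 -= -4·r0 → [0,1,0]
  r2 -= 5·r0 → [0,-3,-1]
  r2 -= -3·r1 → [0,0,-1]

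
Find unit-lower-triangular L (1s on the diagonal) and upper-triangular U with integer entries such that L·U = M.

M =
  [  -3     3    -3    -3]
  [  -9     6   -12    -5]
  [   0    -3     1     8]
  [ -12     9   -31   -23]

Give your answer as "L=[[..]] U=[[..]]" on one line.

  r1 -= 3·r0 → [0,-3,-3,4]
  r2 -= 0·r0 → [0,-3,1,8]
  r3 -= 4·r0 → [0,-3,-19,-11]
  r2 -= 1·r1 → [0,0,4,4]
  r3 -= 1·r1 → [0,0,-16,-15]
  r3 -= -4·r2 → [0,0,0,1]

L=[[1,0,0,0],[3,1,0,0],[0,1,1,0],[4,1,-4,1]] U=[[-3,3,-3,-3],[0,-3,-3,4],[0,0,4,4],[0,0,0,1]]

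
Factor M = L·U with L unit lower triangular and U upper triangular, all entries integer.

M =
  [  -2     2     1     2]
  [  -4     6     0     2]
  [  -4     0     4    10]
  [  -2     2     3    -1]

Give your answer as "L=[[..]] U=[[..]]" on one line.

  R1 -= 2·R0 → [0,2,-2,-2]
  R2 -= 2·R0 → [0,-4,2,6]
  R3 -= 1·R0 → [0,0,2,-3]
  R2 -= -2·R1 → [0,0,-2,2]
  R3 -= 0·R1 → [0,0,2,-3]
  R3 -= -1·R2 → [0,0,0,-1]

L=[[1,0,0,0],[2,1,0,0],[2,-2,1,0],[1,0,-1,1]] U=[[-2,2,1,2],[0,2,-2,-2],[0,0,-2,2],[0,0,0,-1]]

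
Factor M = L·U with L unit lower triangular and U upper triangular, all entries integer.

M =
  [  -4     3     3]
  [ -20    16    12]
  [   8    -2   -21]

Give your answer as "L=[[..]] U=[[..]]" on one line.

  r1 -= 5·r0 → [0,1,-3]
  r2 -= -2·r0 → [0,4,-15]
  r2 -= 4·r1 → [0,0,-3]

L=[[1,0,0],[5,1,0],[-2,4,1]] U=[[-4,3,3],[0,1,-3],[0,0,-3]]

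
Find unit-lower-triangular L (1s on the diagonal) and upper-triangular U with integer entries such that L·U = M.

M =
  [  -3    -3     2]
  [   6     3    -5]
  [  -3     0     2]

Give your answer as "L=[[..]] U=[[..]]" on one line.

  R1 -= -2·R0 → [0,-3,-1]
  R2 -= 1·R0 → [0,3,0]
  R2 -= -1·R1 → [0,0,-1]

L=[[1,0,0],[-2,1,0],[1,-1,1]] U=[[-3,-3,2],[0,-3,-1],[0,0,-1]]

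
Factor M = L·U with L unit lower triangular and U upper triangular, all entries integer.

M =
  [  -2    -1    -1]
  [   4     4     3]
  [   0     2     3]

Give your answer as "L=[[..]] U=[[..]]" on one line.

  R1 -= -2·R0 → [0,2,1]
  R2 -= 0·R0 → [0,2,3]
  R2 -= 1·R1 → [0,0,2]

L=[[1,0,0],[-2,1,0],[0,1,1]] U=[[-2,-1,-1],[0,2,1],[0,0,2]]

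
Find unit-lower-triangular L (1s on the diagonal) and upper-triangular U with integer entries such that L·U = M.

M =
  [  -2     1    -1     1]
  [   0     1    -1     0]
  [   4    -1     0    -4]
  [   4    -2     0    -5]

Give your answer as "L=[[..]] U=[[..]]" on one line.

L=[[1,0,0,0],[0,1,0,0],[-2,1,1,0],[-2,0,2,1]] U=[[-2,1,-1,1],[0,1,-1,0],[0,0,-1,-2],[0,0,0,1]]

  r1 -= 0·r0 → [0,1,-1,0]
  r2 -= -2·r0 → [0,1,-2,-2]
  r3 -= -2·r0 → [0,0,-2,-3]
  r2 -= 1·r1 → [0,0,-1,-2]
  r3 -= 0·r1 → [0,0,-2,-3]
  r3 -= 2·r2 → [0,0,0,1]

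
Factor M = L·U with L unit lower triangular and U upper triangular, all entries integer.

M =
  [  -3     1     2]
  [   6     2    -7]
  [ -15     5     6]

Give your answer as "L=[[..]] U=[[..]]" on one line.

  row1 -= -2·row0 → [0,4,-3]
  row2 -= 5·row0 → [0,0,-4]
  row2 -= 0·row1 → [0,0,-4]

L=[[1,0,0],[-2,1,0],[5,0,1]] U=[[-3,1,2],[0,4,-3],[0,0,-4]]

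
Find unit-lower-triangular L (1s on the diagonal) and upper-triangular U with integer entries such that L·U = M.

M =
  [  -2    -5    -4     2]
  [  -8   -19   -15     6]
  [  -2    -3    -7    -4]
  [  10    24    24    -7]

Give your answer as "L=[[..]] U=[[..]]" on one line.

  row1 -= 4·row0 → [0,1,1,-2]
  row2 -= 1·row0 → [0,2,-3,-6]
  row3 -= -5·row0 → [0,-1,4,3]
  row2 -= 2·row1 → [0,0,-5,-2]
  row3 -= -1·row1 → [0,0,5,1]
  row3 -= -1·row2 → [0,0,0,-1]

L=[[1,0,0,0],[4,1,0,0],[1,2,1,0],[-5,-1,-1,1]] U=[[-2,-5,-4,2],[0,1,1,-2],[0,0,-5,-2],[0,0,0,-1]]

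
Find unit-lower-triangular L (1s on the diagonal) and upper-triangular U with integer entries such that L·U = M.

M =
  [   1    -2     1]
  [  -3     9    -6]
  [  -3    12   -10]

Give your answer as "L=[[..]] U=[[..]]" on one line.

  r1 -= -3·r0 → [0,3,-3]
  r2 -= -3·r0 → [0,6,-7]
  r2 -= 2·r1 → [0,0,-1]

L=[[1,0,0],[-3,1,0],[-3,2,1]] U=[[1,-2,1],[0,3,-3],[0,0,-1]]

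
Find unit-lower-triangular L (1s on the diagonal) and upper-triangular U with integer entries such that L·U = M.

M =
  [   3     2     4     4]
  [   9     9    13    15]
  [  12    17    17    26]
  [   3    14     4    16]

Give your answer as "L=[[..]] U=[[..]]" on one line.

L=[[1,0,0,0],[3,1,0,0],[4,3,1,0],[1,4,2,1]] U=[[3,2,4,4],[0,3,1,3],[0,0,-2,1],[0,0,0,-2]]

  r1 -= 3·r0 → [0,3,1,3]
  r2 -= 4·r0 → [0,9,1,10]
  r3 -= 1·r0 → [0,12,0,12]
  r2 -= 3·r1 → [0,0,-2,1]
  r3 -= 4·r1 → [0,0,-4,0]
  r3 -= 2·r2 → [0,0,0,-2]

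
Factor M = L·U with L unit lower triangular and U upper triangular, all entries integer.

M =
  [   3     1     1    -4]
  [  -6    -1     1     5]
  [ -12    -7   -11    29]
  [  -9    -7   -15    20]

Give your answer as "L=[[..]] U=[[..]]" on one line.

L=[[1,0,0,0],[-2,1,0,0],[-4,-3,1,0],[-3,-4,0,1]] U=[[3,1,1,-4],[0,1,3,-3],[0,0,2,4],[0,0,0,-4]]

  row1 -= -2·row0 → [0,1,3,-3]
  row2 -= -4·row0 → [0,-3,-7,13]
  row3 -= -3·row0 → [0,-4,-12,8]
  row2 -= -3·row1 → [0,0,2,4]
  row3 -= -4·row1 → [0,0,0,-4]
  row3 -= 0·row2 → [0,0,0,-4]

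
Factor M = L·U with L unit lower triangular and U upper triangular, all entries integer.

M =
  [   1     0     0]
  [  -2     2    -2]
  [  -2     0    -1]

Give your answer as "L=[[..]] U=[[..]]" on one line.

  R1 -= -2·R0 → [0,2,-2]
  R2 -= -2·R0 → [0,0,-1]
  R2 -= 0·R1 → [0,0,-1]

L=[[1,0,0],[-2,1,0],[-2,0,1]] U=[[1,0,0],[0,2,-2],[0,0,-1]]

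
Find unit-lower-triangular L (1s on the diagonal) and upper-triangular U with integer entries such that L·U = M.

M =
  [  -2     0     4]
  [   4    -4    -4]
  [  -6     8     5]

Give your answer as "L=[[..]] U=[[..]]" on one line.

L=[[1,0,0],[-2,1,0],[3,-2,1]] U=[[-2,0,4],[0,-4,4],[0,0,1]]

  row1 -= -2·row0 → [0,-4,4]
  row2 -= 3·row0 → [0,8,-7]
  row2 -= -2·row1 → [0,0,1]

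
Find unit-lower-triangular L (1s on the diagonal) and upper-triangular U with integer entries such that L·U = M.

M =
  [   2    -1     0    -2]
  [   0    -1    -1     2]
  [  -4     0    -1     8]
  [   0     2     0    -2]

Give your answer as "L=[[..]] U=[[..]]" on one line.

L=[[1,0,0,0],[0,1,0,0],[-2,2,1,0],[0,-2,-2,1]] U=[[2,-1,0,-2],[0,-1,-1,2],[0,0,1,0],[0,0,0,2]]

  R1 -= 0·R0 → [0,-1,-1,2]
  R2 -= -2·R0 → [0,-2,-1,4]
  R3 -= 0·R0 → [0,2,0,-2]
  R2 -= 2·R1 → [0,0,1,0]
  R3 -= -2·R1 → [0,0,-2,2]
  R3 -= -2·R2 → [0,0,0,2]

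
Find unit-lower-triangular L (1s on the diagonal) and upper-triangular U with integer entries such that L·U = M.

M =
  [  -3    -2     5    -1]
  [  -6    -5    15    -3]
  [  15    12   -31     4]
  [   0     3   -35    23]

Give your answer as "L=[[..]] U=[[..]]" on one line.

  r1 -= 2·r0 → [0,-1,5,-1]
  r2 -= -5·r0 → [0,2,-6,-1]
  r3 -= 0·r0 → [0,3,-35,23]
  r2 -= -2·r1 → [0,0,4,-3]
  r3 -= -3·r1 → [0,0,-20,20]
  r3 -= -5·r2 → [0,0,0,5]

L=[[1,0,0,0],[2,1,0,0],[-5,-2,1,0],[0,-3,-5,1]] U=[[-3,-2,5,-1],[0,-1,5,-1],[0,0,4,-3],[0,0,0,5]]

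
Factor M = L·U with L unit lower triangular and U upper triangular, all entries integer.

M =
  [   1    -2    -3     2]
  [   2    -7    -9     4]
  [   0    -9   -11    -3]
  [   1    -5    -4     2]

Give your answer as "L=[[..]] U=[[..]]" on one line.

L=[[1,0,0,0],[2,1,0,0],[0,3,1,0],[1,1,-1,1]] U=[[1,-2,-3,2],[0,-3,-3,0],[0,0,-2,-3],[0,0,0,-3]]

  r1 -= 2·r0 → [0,-3,-3,0]
  r2 -= 0·r0 → [0,-9,-11,-3]
  r3 -= 1·r0 → [0,-3,-1,0]
  r2 -= 3·r1 → [0,0,-2,-3]
  r3 -= 1·r1 → [0,0,2,0]
  r3 -= -1·r2 → [0,0,0,-3]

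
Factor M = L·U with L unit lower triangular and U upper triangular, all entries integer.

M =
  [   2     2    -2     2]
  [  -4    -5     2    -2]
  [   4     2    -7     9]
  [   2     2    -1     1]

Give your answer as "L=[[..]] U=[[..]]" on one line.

  row1 -= -2·row0 → [0,-1,-2,2]
  row2 -= 2·row0 → [0,-2,-3,5]
  row3 -= 1·row0 → [0,0,1,-1]
  row2 -= 2·row1 → [0,0,1,1]
  row3 -= 0·row1 → [0,0,1,-1]
  row3 -= 1·row2 → [0,0,0,-2]

L=[[1,0,0,0],[-2,1,0,0],[2,2,1,0],[1,0,1,1]] U=[[2,2,-2,2],[0,-1,-2,2],[0,0,1,1],[0,0,0,-2]]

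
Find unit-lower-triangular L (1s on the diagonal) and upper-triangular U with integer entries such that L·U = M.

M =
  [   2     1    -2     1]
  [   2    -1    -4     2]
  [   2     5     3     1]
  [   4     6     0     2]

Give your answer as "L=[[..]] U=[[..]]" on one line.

  row1 -= 1·row0 → [0,-2,-2,1]
  row2 -= 1·row0 → [0,4,5,0]
  row3 -= 2·row0 → [0,4,4,0]
  row2 -= -2·row1 → [0,0,1,2]
  row3 -= -2·row1 → [0,0,0,2]
  row3 -= 0·row2 → [0,0,0,2]

L=[[1,0,0,0],[1,1,0,0],[1,-2,1,0],[2,-2,0,1]] U=[[2,1,-2,1],[0,-2,-2,1],[0,0,1,2],[0,0,0,2]]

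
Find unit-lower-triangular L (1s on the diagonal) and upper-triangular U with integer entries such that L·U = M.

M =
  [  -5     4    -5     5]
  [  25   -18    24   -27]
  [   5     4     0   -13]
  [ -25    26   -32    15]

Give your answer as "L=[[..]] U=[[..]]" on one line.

L=[[1,0,0,0],[-5,1,0,0],[-1,4,1,0],[5,3,4,1]] U=[[-5,4,-5,5],[0,2,-1,-2],[0,0,-1,0],[0,0,0,-4]]

  row1 -= -5·row0 → [0,2,-1,-2]
  row2 -= -1·row0 → [0,8,-5,-8]
  row3 -= 5·row0 → [0,6,-7,-10]
  row2 -= 4·row1 → [0,0,-1,0]
  row3 -= 3·row1 → [0,0,-4,-4]
  row3 -= 4·row2 → [0,0,0,-4]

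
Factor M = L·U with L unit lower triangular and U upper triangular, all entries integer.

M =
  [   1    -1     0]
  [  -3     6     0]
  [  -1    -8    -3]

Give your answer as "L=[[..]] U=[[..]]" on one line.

L=[[1,0,0],[-3,1,0],[-1,-3,1]] U=[[1,-1,0],[0,3,0],[0,0,-3]]

  row1 -= -3·row0 → [0,3,0]
  row2 -= -1·row0 → [0,-9,-3]
  row2 -= -3·row1 → [0,0,-3]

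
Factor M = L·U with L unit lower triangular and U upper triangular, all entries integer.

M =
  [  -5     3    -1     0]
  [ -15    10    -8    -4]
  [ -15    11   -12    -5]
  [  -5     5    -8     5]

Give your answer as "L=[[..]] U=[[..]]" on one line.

  r1 -= 3·r0 → [0,1,-5,-4]
  r2 -= 3·r0 → [0,2,-9,-5]
  r3 -= 1·r0 → [0,2,-7,5]
  r2 -= 2·r1 → [0,0,1,3]
  r3 -= 2·r1 → [0,0,3,13]
  r3 -= 3·r2 → [0,0,0,4]

L=[[1,0,0,0],[3,1,0,0],[3,2,1,0],[1,2,3,1]] U=[[-5,3,-1,0],[0,1,-5,-4],[0,0,1,3],[0,0,0,4]]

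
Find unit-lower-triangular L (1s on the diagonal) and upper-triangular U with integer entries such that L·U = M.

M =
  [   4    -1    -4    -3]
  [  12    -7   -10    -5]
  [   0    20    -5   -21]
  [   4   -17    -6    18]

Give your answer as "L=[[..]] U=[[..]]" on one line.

L=[[1,0,0,0],[3,1,0,0],[0,-5,1,0],[1,4,-2,1]] U=[[4,-1,-4,-3],[0,-4,2,4],[0,0,5,-1],[0,0,0,3]]

  row1 -= 3·row0 → [0,-4,2,4]
  row2 -= 0·row0 → [0,20,-5,-21]
  row3 -= 1·row0 → [0,-16,-2,21]
  row2 -= -5·row1 → [0,0,5,-1]
  row3 -= 4·row1 → [0,0,-10,5]
  row3 -= -2·row2 → [0,0,0,3]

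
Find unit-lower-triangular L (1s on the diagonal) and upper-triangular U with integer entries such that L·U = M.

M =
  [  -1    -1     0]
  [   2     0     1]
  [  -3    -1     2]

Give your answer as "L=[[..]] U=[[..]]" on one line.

  R1 -= -2·R0 → [0,-2,1]
  R2 -= 3·R0 → [0,2,2]
  R2 -= -1·R1 → [0,0,3]

L=[[1,0,0],[-2,1,0],[3,-1,1]] U=[[-1,-1,0],[0,-2,1],[0,0,3]]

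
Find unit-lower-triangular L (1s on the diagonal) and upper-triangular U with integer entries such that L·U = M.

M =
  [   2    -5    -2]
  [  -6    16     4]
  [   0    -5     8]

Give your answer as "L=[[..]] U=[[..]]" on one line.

L=[[1,0,0],[-3,1,0],[0,-5,1]] U=[[2,-5,-2],[0,1,-2],[0,0,-2]]

  r1 -= -3·r0 → [0,1,-2]
  r2 -= 0·r0 → [0,-5,8]
  r2 -= -5·r1 → [0,0,-2]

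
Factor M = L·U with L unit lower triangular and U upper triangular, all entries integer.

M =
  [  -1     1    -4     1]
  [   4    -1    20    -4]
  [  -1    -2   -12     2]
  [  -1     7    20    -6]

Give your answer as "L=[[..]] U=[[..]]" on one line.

L=[[1,0,0,0],[-4,1,0,0],[1,-1,1,0],[1,2,-4,1]] U=[[-1,1,-4,1],[0,3,4,0],[0,0,-4,1],[0,0,0,-3]]

  row1 -= -4·row0 → [0,3,4,0]
  row2 -= 1·row0 → [0,-3,-8,1]
  row3 -= 1·row0 → [0,6,24,-7]
  row2 -= -1·row1 → [0,0,-4,1]
  row3 -= 2·row1 → [0,0,16,-7]
  row3 -= -4·row2 → [0,0,0,-3]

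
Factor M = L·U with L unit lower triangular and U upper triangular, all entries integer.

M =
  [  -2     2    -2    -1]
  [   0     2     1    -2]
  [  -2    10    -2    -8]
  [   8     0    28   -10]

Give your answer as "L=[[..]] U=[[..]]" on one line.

  r1 -= 0·r0 → [0,2,1,-2]
  r2 -= 1·r0 → [0,8,0,-7]
  r3 -= -4·r0 → [0,8,20,-14]
  r2 -= 4·r1 → [0,0,-4,1]
  r3 -= 4·r1 → [0,0,16,-6]
  r3 -= -4·r2 → [0,0,0,-2]

L=[[1,0,0,0],[0,1,0,0],[1,4,1,0],[-4,4,-4,1]] U=[[-2,2,-2,-1],[0,2,1,-2],[0,0,-4,1],[0,0,0,-2]]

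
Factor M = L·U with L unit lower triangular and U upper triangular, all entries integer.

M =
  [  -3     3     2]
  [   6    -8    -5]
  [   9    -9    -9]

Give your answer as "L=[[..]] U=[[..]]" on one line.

  row1 -= -2·row0 → [0,-2,-1]
  row2 -= -3·row0 → [0,0,-3]
  row2 -= 0·row1 → [0,0,-3]

L=[[1,0,0],[-2,1,0],[-3,0,1]] U=[[-3,3,2],[0,-2,-1],[0,0,-3]]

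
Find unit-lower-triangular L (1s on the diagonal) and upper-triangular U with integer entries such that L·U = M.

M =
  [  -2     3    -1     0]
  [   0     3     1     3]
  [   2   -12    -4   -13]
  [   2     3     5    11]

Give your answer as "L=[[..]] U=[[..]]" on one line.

L=[[1,0,0,0],[0,1,0,0],[-1,-3,1,0],[-1,2,-1,1]] U=[[-2,3,-1,0],[0,3,1,3],[0,0,-2,-4],[0,0,0,1]]

  row1 -= 0·row0 → [0,3,1,3]
  row2 -= -1·row0 → [0,-9,-5,-13]
  row3 -= -1·row0 → [0,6,4,11]
  row2 -= -3·row1 → [0,0,-2,-4]
  row3 -= 2·row1 → [0,0,2,5]
  row3 -= -1·row2 → [0,0,0,1]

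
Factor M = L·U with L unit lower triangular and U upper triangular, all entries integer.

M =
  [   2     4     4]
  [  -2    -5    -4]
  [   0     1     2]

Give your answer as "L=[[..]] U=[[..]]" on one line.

L=[[1,0,0],[-1,1,0],[0,-1,1]] U=[[2,4,4],[0,-1,0],[0,0,2]]

  R1 -= -1·R0 → [0,-1,0]
  R2 -= 0·R0 → [0,1,2]
  R2 -= -1·R1 → [0,0,2]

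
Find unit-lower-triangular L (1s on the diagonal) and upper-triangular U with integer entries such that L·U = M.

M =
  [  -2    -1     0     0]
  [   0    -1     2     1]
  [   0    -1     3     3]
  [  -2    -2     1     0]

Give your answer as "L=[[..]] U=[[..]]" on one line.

L=[[1,0,0,0],[0,1,0,0],[0,1,1,0],[1,1,-1,1]] U=[[-2,-1,0,0],[0,-1,2,1],[0,0,1,2],[0,0,0,1]]

  row1 -= 0·row0 → [0,-1,2,1]
  row2 -= 0·row0 → [0,-1,3,3]
  row3 -= 1·row0 → [0,-1,1,0]
  row2 -= 1·row1 → [0,0,1,2]
  row3 -= 1·row1 → [0,0,-1,-1]
  row3 -= -1·row2 → [0,0,0,1]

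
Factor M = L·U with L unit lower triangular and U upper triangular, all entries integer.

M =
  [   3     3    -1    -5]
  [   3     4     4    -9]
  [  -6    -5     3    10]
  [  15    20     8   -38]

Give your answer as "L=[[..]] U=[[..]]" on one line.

L=[[1,0,0,0],[1,1,0,0],[-2,1,1,0],[5,5,3,1]] U=[[3,3,-1,-5],[0,1,5,-4],[0,0,-4,4],[0,0,0,-5]]

  row1 -= 1·row0 → [0,1,5,-4]
  row2 -= -2·row0 → [0,1,1,0]
  row3 -= 5·row0 → [0,5,13,-13]
  row2 -= 1·row1 → [0,0,-4,4]
  row3 -= 5·row1 → [0,0,-12,7]
  row3 -= 3·row2 → [0,0,0,-5]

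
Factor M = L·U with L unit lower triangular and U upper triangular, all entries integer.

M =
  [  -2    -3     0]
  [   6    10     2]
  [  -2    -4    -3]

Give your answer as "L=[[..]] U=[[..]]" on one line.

  row1 -= -3·row0 → [0,1,2]
  row2 -= 1·row0 → [0,-1,-3]
  row2 -= -1·row1 → [0,0,-1]

L=[[1,0,0],[-3,1,0],[1,-1,1]] U=[[-2,-3,0],[0,1,2],[0,0,-1]]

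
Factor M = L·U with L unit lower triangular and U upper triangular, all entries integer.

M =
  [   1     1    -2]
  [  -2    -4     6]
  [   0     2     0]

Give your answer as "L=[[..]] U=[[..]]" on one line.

  R1 -= -2·R0 → [0,-2,2]
  R2 -= 0·R0 → [0,2,0]
  R2 -= -1·R1 → [0,0,2]

L=[[1,0,0],[-2,1,0],[0,-1,1]] U=[[1,1,-2],[0,-2,2],[0,0,2]]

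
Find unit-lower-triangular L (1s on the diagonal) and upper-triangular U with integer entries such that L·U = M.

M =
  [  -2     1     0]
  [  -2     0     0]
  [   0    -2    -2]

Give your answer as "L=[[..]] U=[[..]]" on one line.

  r1 -= 1·r0 → [0,-1,0]
  r2 -= 0·r0 → [0,-2,-2]
  r2 -= 2·r1 → [0,0,-2]

L=[[1,0,0],[1,1,0],[0,2,1]] U=[[-2,1,0],[0,-1,0],[0,0,-2]]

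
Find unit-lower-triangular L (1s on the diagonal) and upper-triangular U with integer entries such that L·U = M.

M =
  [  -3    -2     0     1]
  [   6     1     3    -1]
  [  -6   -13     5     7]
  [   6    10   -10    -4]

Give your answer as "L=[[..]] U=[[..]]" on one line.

L=[[1,0,0,0],[-2,1,0,0],[2,3,1,0],[-2,-2,1,1]] U=[[-3,-2,0,1],[0,-3,3,1],[0,0,-4,2],[0,0,0,-2]]

  row1 -= -2·row0 → [0,-3,3,1]
  row2 -= 2·row0 → [0,-9,5,5]
  row3 -= -2·row0 → [0,6,-10,-2]
  row2 -= 3·row1 → [0,0,-4,2]
  row3 -= -2·row1 → [0,0,-4,0]
  row3 -= 1·row2 → [0,0,0,-2]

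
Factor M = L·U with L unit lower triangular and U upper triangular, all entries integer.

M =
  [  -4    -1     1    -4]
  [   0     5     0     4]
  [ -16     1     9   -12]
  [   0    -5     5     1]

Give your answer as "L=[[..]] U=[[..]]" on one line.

  R1 -= 0·R0 → [0,5,0,4]
  R2 -= 4·R0 → [0,5,5,4]
  R3 -= 0·R0 → [0,-5,5,1]
  R2 -= 1·R1 → [0,0,5,0]
  R3 -= -1·R1 → [0,0,5,5]
  R3 -= 1·R2 → [0,0,0,5]

L=[[1,0,0,0],[0,1,0,0],[4,1,1,0],[0,-1,1,1]] U=[[-4,-1,1,-4],[0,5,0,4],[0,0,5,0],[0,0,0,5]]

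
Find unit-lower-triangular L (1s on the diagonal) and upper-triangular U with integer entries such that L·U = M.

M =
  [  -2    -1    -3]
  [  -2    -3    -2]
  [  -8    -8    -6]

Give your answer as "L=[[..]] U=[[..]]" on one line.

  R1 -= 1·R0 → [0,-2,1]
  R2 -= 4·R0 → [0,-4,6]
  R2 -= 2·R1 → [0,0,4]

L=[[1,0,0],[1,1,0],[4,2,1]] U=[[-2,-1,-3],[0,-2,1],[0,0,4]]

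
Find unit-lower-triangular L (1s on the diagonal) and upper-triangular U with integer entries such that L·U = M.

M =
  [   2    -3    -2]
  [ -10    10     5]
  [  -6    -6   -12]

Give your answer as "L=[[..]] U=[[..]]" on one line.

  R1 -= -5·R0 → [0,-5,-5]
  R2 -= -3·R0 → [0,-15,-18]
  R2 -= 3·R1 → [0,0,-3]

L=[[1,0,0],[-5,1,0],[-3,3,1]] U=[[2,-3,-2],[0,-5,-5],[0,0,-3]]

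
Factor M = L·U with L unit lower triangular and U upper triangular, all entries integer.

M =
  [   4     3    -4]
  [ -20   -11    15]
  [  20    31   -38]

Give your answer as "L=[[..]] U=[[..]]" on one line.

L=[[1,0,0],[-5,1,0],[5,4,1]] U=[[4,3,-4],[0,4,-5],[0,0,2]]

  r1 -= -5·r0 → [0,4,-5]
  r2 -= 5·r0 → [0,16,-18]
  r2 -= 4·r1 → [0,0,2]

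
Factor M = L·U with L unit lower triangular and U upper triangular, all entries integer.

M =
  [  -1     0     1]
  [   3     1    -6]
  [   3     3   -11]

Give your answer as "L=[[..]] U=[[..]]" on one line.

  r1 -= -3·r0 → [0,1,-3]
  r2 -= -3·r0 → [0,3,-8]
  r2 -= 3·r1 → [0,0,1]

L=[[1,0,0],[-3,1,0],[-3,3,1]] U=[[-1,0,1],[0,1,-3],[0,0,1]]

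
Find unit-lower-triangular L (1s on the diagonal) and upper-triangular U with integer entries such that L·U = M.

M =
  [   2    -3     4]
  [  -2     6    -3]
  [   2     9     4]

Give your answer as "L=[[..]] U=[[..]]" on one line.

L=[[1,0,0],[-1,1,0],[1,4,1]] U=[[2,-3,4],[0,3,1],[0,0,-4]]

  row1 -= -1·row0 → [0,3,1]
  row2 -= 1·row0 → [0,12,0]
  row2 -= 4·row1 → [0,0,-4]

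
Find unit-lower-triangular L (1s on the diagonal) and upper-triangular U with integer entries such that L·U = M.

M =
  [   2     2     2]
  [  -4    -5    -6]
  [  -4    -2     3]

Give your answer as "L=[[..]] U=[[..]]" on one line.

  r1 -= -2·r0 → [0,-1,-2]
  r2 -= -2·r0 → [0,2,7]
  r2 -= -2·r1 → [0,0,3]

L=[[1,0,0],[-2,1,0],[-2,-2,1]] U=[[2,2,2],[0,-1,-2],[0,0,3]]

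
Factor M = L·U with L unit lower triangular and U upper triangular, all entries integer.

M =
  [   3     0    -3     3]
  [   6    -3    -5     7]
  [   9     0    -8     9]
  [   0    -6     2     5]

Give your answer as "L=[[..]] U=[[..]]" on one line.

L=[[1,0,0,0],[2,1,0,0],[3,0,1,0],[0,2,0,1]] U=[[3,0,-3,3],[0,-3,1,1],[0,0,1,0],[0,0,0,3]]

  r1 -= 2·r0 → [0,-3,1,1]
  r2 -= 3·r0 → [0,0,1,0]
  r3 -= 0·r0 → [0,-6,2,5]
  r2 -= 0·r1 → [0,0,1,0]
  r3 -= 2·r1 → [0,0,0,3]
  r3 -= 0·r2 → [0,0,0,3]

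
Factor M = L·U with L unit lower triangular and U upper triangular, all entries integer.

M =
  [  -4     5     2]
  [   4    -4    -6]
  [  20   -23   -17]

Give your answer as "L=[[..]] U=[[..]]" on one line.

L=[[1,0,0],[-1,1,0],[-5,2,1]] U=[[-4,5,2],[0,1,-4],[0,0,1]]

  row1 -= -1·row0 → [0,1,-4]
  row2 -= -5·row0 → [0,2,-7]
  row2 -= 2·row1 → [0,0,1]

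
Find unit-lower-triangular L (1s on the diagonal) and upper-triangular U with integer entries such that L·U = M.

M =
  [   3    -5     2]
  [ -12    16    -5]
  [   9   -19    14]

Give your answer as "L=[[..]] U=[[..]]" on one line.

L=[[1,0,0],[-4,1,0],[3,1,1]] U=[[3,-5,2],[0,-4,3],[0,0,5]]

  r1 -= -4·r0 → [0,-4,3]
  r2 -= 3·r0 → [0,-4,8]
  r2 -= 1·r1 → [0,0,5]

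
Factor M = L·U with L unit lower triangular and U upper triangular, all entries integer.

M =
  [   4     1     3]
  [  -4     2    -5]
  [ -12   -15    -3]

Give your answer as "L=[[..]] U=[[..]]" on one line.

  R1 -= -1·R0 → [0,3,-2]
  R2 -= -3·R0 → [0,-12,6]
  R2 -= -4·R1 → [0,0,-2]

L=[[1,0,0],[-1,1,0],[-3,-4,1]] U=[[4,1,3],[0,3,-2],[0,0,-2]]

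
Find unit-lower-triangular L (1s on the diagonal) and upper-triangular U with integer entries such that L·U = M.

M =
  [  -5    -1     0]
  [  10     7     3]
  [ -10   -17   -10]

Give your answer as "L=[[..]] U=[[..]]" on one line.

  r1 -= -2·r0 → [0,5,3]
  r2 -= 2·r0 → [0,-15,-10]
  r2 -= -3·r1 → [0,0,-1]

L=[[1,0,0],[-2,1,0],[2,-3,1]] U=[[-5,-1,0],[0,5,3],[0,0,-1]]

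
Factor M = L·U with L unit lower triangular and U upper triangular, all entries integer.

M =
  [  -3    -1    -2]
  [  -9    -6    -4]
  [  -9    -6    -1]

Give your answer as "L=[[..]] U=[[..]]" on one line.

L=[[1,0,0],[3,1,0],[3,1,1]] U=[[-3,-1,-2],[0,-3,2],[0,0,3]]

  R1 -= 3·R0 → [0,-3,2]
  R2 -= 3·R0 → [0,-3,5]
  R2 -= 1·R1 → [0,0,3]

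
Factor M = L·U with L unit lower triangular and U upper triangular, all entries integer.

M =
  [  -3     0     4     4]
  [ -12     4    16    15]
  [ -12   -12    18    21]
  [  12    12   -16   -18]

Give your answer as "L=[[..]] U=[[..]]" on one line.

L=[[1,0,0,0],[4,1,0,0],[4,-3,1,0],[-4,3,0,1]] U=[[-3,0,4,4],[0,4,0,-1],[0,0,2,2],[0,0,0,1]]

  row1 -= 4·row0 → [0,4,0,-1]
  row2 -= 4·row0 → [0,-12,2,5]
  row3 -= -4·row0 → [0,12,0,-2]
  row2 -= -3·row1 → [0,0,2,2]
  row3 -= 3·row1 → [0,0,0,1]
  row3 -= 0·row2 → [0,0,0,1]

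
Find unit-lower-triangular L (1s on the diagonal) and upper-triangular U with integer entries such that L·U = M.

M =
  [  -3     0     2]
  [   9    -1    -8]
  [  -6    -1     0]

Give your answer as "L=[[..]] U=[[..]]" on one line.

L=[[1,0,0],[-3,1,0],[2,1,1]] U=[[-3,0,2],[0,-1,-2],[0,0,-2]]

  r1 -= -3·r0 → [0,-1,-2]
  r2 -= 2·r0 → [0,-1,-4]
  r2 -= 1·r1 → [0,0,-2]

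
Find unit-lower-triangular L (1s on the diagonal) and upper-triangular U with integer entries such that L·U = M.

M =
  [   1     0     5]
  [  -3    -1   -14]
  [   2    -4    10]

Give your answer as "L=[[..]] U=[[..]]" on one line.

L=[[1,0,0],[-3,1,0],[2,4,1]] U=[[1,0,5],[0,-1,1],[0,0,-4]]

  row1 -= -3·row0 → [0,-1,1]
  row2 -= 2·row0 → [0,-4,0]
  row2 -= 4·row1 → [0,0,-4]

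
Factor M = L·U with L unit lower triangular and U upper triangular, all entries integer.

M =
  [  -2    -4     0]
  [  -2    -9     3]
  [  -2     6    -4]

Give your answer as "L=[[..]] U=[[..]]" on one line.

L=[[1,0,0],[1,1,0],[1,-2,1]] U=[[-2,-4,0],[0,-5,3],[0,0,2]]

  r1 -= 1·r0 → [0,-5,3]
  r2 -= 1·r0 → [0,10,-4]
  r2 -= -2·r1 → [0,0,2]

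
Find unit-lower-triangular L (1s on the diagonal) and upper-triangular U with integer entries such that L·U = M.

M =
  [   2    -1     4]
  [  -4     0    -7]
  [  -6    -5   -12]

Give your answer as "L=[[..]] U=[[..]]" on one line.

  row1 -= -2·row0 → [0,-2,1]
  row2 -= -3·row0 → [0,-8,0]
  row2 -= 4·row1 → [0,0,-4]

L=[[1,0,0],[-2,1,0],[-3,4,1]] U=[[2,-1,4],[0,-2,1],[0,0,-4]]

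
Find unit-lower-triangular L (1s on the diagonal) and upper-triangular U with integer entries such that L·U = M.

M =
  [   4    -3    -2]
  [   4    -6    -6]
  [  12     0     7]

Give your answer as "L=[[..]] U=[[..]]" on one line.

  r1 -= 1·r0 → [0,-3,-4]
  r2 -= 3·r0 → [0,9,13]
  r2 -= -3·r1 → [0,0,1]

L=[[1,0,0],[1,1,0],[3,-3,1]] U=[[4,-3,-2],[0,-3,-4],[0,0,1]]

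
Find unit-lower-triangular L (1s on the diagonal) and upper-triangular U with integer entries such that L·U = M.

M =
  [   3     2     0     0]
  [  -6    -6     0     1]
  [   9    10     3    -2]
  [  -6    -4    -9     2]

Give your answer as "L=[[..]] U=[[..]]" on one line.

  row1 -= -2·row0 → [0,-2,0,1]
  row2 -= 3·row0 → [0,4,3,-2]
  row3 -= -2·row0 → [0,0,-9,2]
  row2 -= -2·row1 → [0,0,3,0]
  row3 -= 0·row1 → [0,0,-9,2]
  row3 -= -3·row2 → [0,0,0,2]

L=[[1,0,0,0],[-2,1,0,0],[3,-2,1,0],[-2,0,-3,1]] U=[[3,2,0,0],[0,-2,0,1],[0,0,3,0],[0,0,0,2]]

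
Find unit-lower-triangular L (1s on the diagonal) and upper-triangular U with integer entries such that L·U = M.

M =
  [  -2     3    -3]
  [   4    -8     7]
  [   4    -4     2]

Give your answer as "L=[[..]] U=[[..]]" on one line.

L=[[1,0,0],[-2,1,0],[-2,-1,1]] U=[[-2,3,-3],[0,-2,1],[0,0,-3]]

  r1 -= -2·r0 → [0,-2,1]
  r2 -= -2·r0 → [0,2,-4]
  r2 -= -1·r1 → [0,0,-3]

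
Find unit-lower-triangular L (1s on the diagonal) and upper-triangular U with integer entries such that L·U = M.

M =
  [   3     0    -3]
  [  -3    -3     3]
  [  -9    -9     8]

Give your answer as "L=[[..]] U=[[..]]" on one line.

  R1 -= -1·R0 → [0,-3,0]
  R2 -= -3·R0 → [0,-9,-1]
  R2 -= 3·R1 → [0,0,-1]

L=[[1,0,0],[-1,1,0],[-3,3,1]] U=[[3,0,-3],[0,-3,0],[0,0,-1]]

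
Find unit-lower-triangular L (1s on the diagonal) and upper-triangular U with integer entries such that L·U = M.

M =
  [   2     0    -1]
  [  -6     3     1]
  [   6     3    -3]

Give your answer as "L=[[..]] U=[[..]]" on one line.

  r1 -= -3·r0 → [0,3,-2]
  r2 -= 3·r0 → [0,3,0]
  r2 -= 1·r1 → [0,0,2]

L=[[1,0,0],[-3,1,0],[3,1,1]] U=[[2,0,-1],[0,3,-2],[0,0,2]]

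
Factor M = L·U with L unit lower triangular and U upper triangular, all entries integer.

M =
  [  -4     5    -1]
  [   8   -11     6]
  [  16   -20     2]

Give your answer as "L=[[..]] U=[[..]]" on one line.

L=[[1,0,0],[-2,1,0],[-4,0,1]] U=[[-4,5,-1],[0,-1,4],[0,0,-2]]

  r1 -= -2·r0 → [0,-1,4]
  r2 -= -4·r0 → [0,0,-2]
  r2 -= 0·r1 → [0,0,-2]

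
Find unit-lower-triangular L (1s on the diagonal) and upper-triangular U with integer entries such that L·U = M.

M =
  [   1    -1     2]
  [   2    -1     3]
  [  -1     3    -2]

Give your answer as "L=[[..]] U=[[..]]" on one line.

  r1 -= 2·r0 → [0,1,-1]
  r2 -= -1·r0 → [0,2,0]
  r2 -= 2·r1 → [0,0,2]

L=[[1,0,0],[2,1,0],[-1,2,1]] U=[[1,-1,2],[0,1,-1],[0,0,2]]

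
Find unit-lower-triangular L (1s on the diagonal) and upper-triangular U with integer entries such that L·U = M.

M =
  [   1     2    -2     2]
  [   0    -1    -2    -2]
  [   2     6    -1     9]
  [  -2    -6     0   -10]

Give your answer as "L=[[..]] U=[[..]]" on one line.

  row1 -= 0·row0 → [0,-1,-2,-2]
  row2 -= 2·row0 → [0,2,3,5]
  row3 -= -2·row0 → [0,-2,-4,-6]
  row2 -= -2·row1 → [0,0,-1,1]
  row3 -= 2·row1 → [0,0,0,-2]
  row3 -= 0·row2 → [0,0,0,-2]

L=[[1,0,0,0],[0,1,0,0],[2,-2,1,0],[-2,2,0,1]] U=[[1,2,-2,2],[0,-1,-2,-2],[0,0,-1,1],[0,0,0,-2]]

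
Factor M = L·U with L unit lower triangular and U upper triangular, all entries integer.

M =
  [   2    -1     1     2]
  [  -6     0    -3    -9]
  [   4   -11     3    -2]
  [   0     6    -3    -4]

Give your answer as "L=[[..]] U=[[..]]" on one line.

  R1 -= -3·R0 → [0,-3,0,-3]
  R2 -= 2·R0 → [0,-9,1,-6]
  R3 -= 0·R0 → [0,6,-3,-4]
  R2 -= 3·R1 → [0,0,1,3]
  R3 -= -2·R1 → [0,0,-3,-10]
  R3 -= -3·R2 → [0,0,0,-1]

L=[[1,0,0,0],[-3,1,0,0],[2,3,1,0],[0,-2,-3,1]] U=[[2,-1,1,2],[0,-3,0,-3],[0,0,1,3],[0,0,0,-1]]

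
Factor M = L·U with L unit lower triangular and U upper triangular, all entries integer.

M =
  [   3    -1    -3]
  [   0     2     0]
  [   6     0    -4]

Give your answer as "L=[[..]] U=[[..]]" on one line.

L=[[1,0,0],[0,1,0],[2,1,1]] U=[[3,-1,-3],[0,2,0],[0,0,2]]

  row1 -= 0·row0 → [0,2,0]
  row2 -= 2·row0 → [0,2,2]
  row2 -= 1·row1 → [0,0,2]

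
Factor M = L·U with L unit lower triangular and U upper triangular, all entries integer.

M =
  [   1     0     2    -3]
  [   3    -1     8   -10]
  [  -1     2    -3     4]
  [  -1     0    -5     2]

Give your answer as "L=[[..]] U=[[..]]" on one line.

L=[[1,0,0,0],[3,1,0,0],[-1,-2,1,0],[-1,0,-1,1]] U=[[1,0,2,-3],[0,-1,2,-1],[0,0,3,-1],[0,0,0,-2]]

  r1 -= 3·r0 → [0,-1,2,-1]
  r2 -= -1·r0 → [0,2,-1,1]
  r3 -= -1·r0 → [0,0,-3,-1]
  r2 -= -2·r1 → [0,0,3,-1]
  r3 -= 0·r1 → [0,0,-3,-1]
  r3 -= -1·r2 → [0,0,0,-2]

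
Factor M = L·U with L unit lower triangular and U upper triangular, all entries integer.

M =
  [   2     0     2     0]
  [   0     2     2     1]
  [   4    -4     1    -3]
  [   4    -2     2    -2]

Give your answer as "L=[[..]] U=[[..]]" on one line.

L=[[1,0,0,0],[0,1,0,0],[2,-2,1,0],[2,-1,0,1]] U=[[2,0,2,0],[0,2,2,1],[0,0,1,-1],[0,0,0,-1]]

  r1 -= 0·r0 → [0,2,2,1]
  r2 -= 2·r0 → [0,-4,-3,-3]
  r3 -= 2·r0 → [0,-2,-2,-2]
  r2 -= -2·r1 → [0,0,1,-1]
  r3 -= -1·r1 → [0,0,0,-1]
  r3 -= 0·r2 → [0,0,0,-1]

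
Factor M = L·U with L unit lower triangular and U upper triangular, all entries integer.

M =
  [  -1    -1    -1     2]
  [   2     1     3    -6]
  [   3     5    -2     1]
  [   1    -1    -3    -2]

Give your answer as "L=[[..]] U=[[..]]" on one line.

L=[[1,0,0,0],[-2,1,0,0],[-3,-2,1,0],[-1,2,2,1]] U=[[-1,-1,-1,2],[0,-1,1,-2],[0,0,-3,3],[0,0,0,-2]]

  row1 -= -2·row0 → [0,-1,1,-2]
  row2 -= -3·row0 → [0,2,-5,7]
  row3 -= -1·row0 → [0,-2,-4,0]
  row2 -= -2·row1 → [0,0,-3,3]
  row3 -= 2·row1 → [0,0,-6,4]
  row3 -= 2·row2 → [0,0,0,-2]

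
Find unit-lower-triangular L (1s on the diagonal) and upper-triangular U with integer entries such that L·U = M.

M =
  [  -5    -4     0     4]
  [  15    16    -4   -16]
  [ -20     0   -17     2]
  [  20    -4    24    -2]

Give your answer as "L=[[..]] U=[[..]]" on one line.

L=[[1,0,0,0],[-3,1,0,0],[4,4,1,0],[-4,-5,-4,1]] U=[[-5,-4,0,4],[0,4,-4,-4],[0,0,-1,2],[0,0,0,2]]

  row1 -= -3·row0 → [0,4,-4,-4]
  row2 -= 4·row0 → [0,16,-17,-14]
  row3 -= -4·row0 → [0,-20,24,14]
  row2 -= 4·row1 → [0,0,-1,2]
  row3 -= -5·row1 → [0,0,4,-6]
  row3 -= -4·row2 → [0,0,0,2]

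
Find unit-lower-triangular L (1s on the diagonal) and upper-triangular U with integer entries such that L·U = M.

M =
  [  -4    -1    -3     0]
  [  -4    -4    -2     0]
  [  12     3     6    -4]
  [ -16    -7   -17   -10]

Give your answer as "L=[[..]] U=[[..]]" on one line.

  r1 -= 1·r0 → [0,-3,1,0]
  r2 -= -3·r0 → [0,0,-3,-4]
  r3 -= 4·r0 → [0,-3,-5,-10]
  r2 -= 0·r1 → [0,0,-3,-4]
  r3 -= 1·r1 → [0,0,-6,-10]
  r3 -= 2·r2 → [0,0,0,-2]

L=[[1,0,0,0],[1,1,0,0],[-3,0,1,0],[4,1,2,1]] U=[[-4,-1,-3,0],[0,-3,1,0],[0,0,-3,-4],[0,0,0,-2]]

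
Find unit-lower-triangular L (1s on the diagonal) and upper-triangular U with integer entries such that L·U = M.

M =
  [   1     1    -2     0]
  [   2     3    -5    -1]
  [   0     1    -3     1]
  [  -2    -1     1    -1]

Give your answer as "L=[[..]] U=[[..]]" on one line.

L=[[1,0,0,0],[2,1,0,0],[0,1,1,0],[-2,1,1,1]] U=[[1,1,-2,0],[0,1,-1,-1],[0,0,-2,2],[0,0,0,-2]]

  R1 -= 2·R0 → [0,1,-1,-1]
  R2 -= 0·R0 → [0,1,-3,1]
  R3 -= -2·R0 → [0,1,-3,-1]
  R2 -= 1·R1 → [0,0,-2,2]
  R3 -= 1·R1 → [0,0,-2,0]
  R3 -= 1·R2 → [0,0,0,-2]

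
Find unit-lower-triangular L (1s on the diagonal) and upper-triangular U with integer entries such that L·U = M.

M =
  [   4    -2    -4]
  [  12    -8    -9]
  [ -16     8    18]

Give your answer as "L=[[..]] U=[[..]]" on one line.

L=[[1,0,0],[3,1,0],[-4,0,1]] U=[[4,-2,-4],[0,-2,3],[0,0,2]]

  R1 -= 3·R0 → [0,-2,3]
  R2 -= -4·R0 → [0,0,2]
  R2 -= 0·R1 → [0,0,2]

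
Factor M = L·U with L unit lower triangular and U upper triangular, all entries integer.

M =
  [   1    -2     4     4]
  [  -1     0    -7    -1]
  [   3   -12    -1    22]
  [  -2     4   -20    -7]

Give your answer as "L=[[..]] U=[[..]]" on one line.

L=[[1,0,0,0],[-1,1,0,0],[3,3,1,0],[-2,0,3,1]] U=[[1,-2,4,4],[0,-2,-3,3],[0,0,-4,1],[0,0,0,-2]]

  row1 -= -1·row0 → [0,-2,-3,3]
  row2 -= 3·row0 → [0,-6,-13,10]
  row3 -= -2·row0 → [0,0,-12,1]
  row2 -= 3·row1 → [0,0,-4,1]
  row3 -= 0·row1 → [0,0,-12,1]
  row3 -= 3·row2 → [0,0,0,-2]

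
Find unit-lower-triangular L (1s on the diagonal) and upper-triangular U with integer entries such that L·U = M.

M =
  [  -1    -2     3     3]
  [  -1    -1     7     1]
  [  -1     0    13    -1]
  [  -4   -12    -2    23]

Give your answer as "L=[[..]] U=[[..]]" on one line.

  R1 -= 1·R0 → [0,1,4,-2]
  R2 -= 1·R0 → [0,2,10,-4]
  R3 -= 4·R0 → [0,-4,-14,11]
  R2 -= 2·R1 → [0,0,2,0]
  R3 -= -4·R1 → [0,0,2,3]
  R3 -= 1·R2 → [0,0,0,3]

L=[[1,0,0,0],[1,1,0,0],[1,2,1,0],[4,-4,1,1]] U=[[-1,-2,3,3],[0,1,4,-2],[0,0,2,0],[0,0,0,3]]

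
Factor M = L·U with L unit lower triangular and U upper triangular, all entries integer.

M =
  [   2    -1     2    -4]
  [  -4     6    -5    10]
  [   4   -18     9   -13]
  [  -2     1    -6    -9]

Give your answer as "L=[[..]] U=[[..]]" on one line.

L=[[1,0,0,0],[-2,1,0,0],[2,-4,1,0],[-1,0,-4,1]] U=[[2,-1,2,-4],[0,4,-1,2],[0,0,1,3],[0,0,0,-1]]

  row1 -= -2·row0 → [0,4,-1,2]
  row2 -= 2·row0 → [0,-16,5,-5]
  row3 -= -1·row0 → [0,0,-4,-13]
  row2 -= -4·row1 → [0,0,1,3]
  row3 -= 0·row1 → [0,0,-4,-13]
  row3 -= -4·row2 → [0,0,0,-1]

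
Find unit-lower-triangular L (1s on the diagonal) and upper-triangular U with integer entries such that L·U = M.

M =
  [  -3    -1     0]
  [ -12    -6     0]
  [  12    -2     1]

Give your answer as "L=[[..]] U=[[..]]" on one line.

  row1 -= 4·row0 → [0,-2,0]
  row2 -= -4·row0 → [0,-6,1]
  row2 -= 3·row1 → [0,0,1]

L=[[1,0,0],[4,1,0],[-4,3,1]] U=[[-3,-1,0],[0,-2,0],[0,0,1]]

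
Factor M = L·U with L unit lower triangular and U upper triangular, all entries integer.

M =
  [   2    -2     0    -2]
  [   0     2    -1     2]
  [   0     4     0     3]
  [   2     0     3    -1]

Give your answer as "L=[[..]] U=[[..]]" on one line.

  r1 -= 0·r0 → [0,2,-1,2]
  r2 -= 0·r0 → [0,4,0,3]
  r3 -= 1·r0 → [0,2,3,1]
  r2 -= 2·r1 → [0,0,2,-1]
  r3 -= 1·r1 → [0,0,4,-1]
  r3 -= 2·r2 → [0,0,0,1]

L=[[1,0,0,0],[0,1,0,0],[0,2,1,0],[1,1,2,1]] U=[[2,-2,0,-2],[0,2,-1,2],[0,0,2,-1],[0,0,0,1]]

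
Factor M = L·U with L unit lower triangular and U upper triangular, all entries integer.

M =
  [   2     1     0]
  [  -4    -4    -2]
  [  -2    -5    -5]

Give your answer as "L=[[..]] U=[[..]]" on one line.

L=[[1,0,0],[-2,1,0],[-1,2,1]] U=[[2,1,0],[0,-2,-2],[0,0,-1]]

  row1 -= -2·row0 → [0,-2,-2]
  row2 -= -1·row0 → [0,-4,-5]
  row2 -= 2·row1 → [0,0,-1]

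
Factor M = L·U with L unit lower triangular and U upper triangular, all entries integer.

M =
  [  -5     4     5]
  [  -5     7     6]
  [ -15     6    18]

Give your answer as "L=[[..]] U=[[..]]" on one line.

  r1 -= 1·r0 → [0,3,1]
  r2 -= 3·r0 → [0,-6,3]
  r2 -= -2·r1 → [0,0,5]

L=[[1,0,0],[1,1,0],[3,-2,1]] U=[[-5,4,5],[0,3,1],[0,0,5]]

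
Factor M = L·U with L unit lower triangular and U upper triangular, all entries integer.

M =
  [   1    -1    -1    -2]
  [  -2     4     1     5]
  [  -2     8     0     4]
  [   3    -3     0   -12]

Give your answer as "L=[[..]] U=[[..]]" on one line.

L=[[1,0,0,0],[-2,1,0,0],[-2,3,1,0],[3,0,3,1]] U=[[1,-1,-1,-2],[0,2,-1,1],[0,0,1,-3],[0,0,0,3]]

  row1 -= -2·row0 → [0,2,-1,1]
  row2 -= -2·row0 → [0,6,-2,0]
  row3 -= 3·row0 → [0,0,3,-6]
  row2 -= 3·row1 → [0,0,1,-3]
  row3 -= 0·row1 → [0,0,3,-6]
  row3 -= 3·row2 → [0,0,0,3]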